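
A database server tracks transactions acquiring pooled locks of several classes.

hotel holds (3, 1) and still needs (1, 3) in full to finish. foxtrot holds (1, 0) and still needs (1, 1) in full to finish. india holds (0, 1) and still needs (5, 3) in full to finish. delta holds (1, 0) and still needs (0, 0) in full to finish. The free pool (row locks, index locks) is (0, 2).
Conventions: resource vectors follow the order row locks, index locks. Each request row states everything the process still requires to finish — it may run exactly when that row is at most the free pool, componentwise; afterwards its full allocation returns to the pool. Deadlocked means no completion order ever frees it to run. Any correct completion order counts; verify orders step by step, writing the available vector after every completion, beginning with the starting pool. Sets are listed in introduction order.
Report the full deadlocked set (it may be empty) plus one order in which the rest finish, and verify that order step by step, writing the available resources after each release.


Deadlocked: hotel and india.
Key observation: index locks is the bottleneck — with delta, foxtrot done the pool holds (2, 2), short of every remaining need.
A valid finishing order for the others: delta, foxtrot. Walking it through:
  pool = (0, 2)
  delta: need (0, 0) fits (0, 2); releases (1, 0), pool now (1, 2)
  foxtrot: need (1, 1) fits (1, 2); releases (1, 0), pool now (2, 2)
The blocked processes can never fit:
  hotel cannot run: need (1, 3) vs free (2, 2) (insufficient index locks)
  india cannot run: need (5, 3) vs free (2, 2) (insufficient row locks and index locks)


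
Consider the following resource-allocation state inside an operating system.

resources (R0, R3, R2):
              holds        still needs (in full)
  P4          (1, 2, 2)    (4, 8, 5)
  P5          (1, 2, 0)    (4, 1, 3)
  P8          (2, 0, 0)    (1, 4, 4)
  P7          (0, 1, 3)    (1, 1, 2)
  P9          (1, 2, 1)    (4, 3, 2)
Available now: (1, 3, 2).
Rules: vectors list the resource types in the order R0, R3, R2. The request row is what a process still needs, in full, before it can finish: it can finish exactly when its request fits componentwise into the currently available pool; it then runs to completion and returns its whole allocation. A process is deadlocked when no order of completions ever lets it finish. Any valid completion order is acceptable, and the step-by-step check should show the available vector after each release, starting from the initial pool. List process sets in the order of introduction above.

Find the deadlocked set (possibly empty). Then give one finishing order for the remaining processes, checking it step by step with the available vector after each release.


Deadlocked set: P4, P5 and P9.
Key observation: after P7, P8 complete, (3, 4, 5) is the best the pool ever gets, yet each leftover process wants more R0.
One completion order for the rest: P7, P8. Step-by-step check:
  pool = (1, 3, 2)
  P7 needs (1, 1, 2) <= (1, 3, 2) -> finishes; pool += (0, 1, 3) = (1, 4, 5)
  P8 needs (1, 4, 4) <= (1, 4, 5) -> finishes; pool += (2, 0, 0) = (3, 4, 5)
The blocked processes can never fit:
  blocked: P4 wants (4, 8, 5), pool (3, 4, 5) — not enough R0 and R3
  blocked: P5 wants (4, 1, 3), pool (3, 4, 5) — not enough R0
  blocked: P9 wants (4, 3, 2), pool (3, 4, 5) — not enough R0


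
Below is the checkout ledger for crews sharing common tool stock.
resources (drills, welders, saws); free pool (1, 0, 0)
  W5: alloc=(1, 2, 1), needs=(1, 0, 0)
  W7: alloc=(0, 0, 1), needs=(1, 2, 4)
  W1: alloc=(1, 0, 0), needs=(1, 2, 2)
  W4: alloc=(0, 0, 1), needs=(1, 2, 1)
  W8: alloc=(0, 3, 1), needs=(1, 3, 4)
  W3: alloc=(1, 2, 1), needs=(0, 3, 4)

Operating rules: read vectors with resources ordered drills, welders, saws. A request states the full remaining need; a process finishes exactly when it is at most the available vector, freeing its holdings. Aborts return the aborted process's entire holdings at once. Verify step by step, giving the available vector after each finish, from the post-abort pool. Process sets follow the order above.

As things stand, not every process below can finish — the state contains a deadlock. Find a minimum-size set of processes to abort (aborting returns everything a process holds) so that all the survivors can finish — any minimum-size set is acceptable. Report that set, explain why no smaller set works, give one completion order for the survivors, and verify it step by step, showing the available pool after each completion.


The answer: abort W7 and W3.
Key observation: W8 was stuck for good until W7 and W3 gave back (1, 2, 2); in the order shown it finishes at step 4.
No one abort is enough; case by case: W5 alone leaves W7 blocked (short on saws); W7 alone leaves W8 blocked (short on welders and saws); W1 alone leaves W7 blocked (short on saws); W4 alone leaves W7 blocked (short on saws); W8 alone leaves W7 blocked (short on saws); W3 alone leaves W7 blocked (short on saws).
One survivor order: W1, W4, W5, W8. Check, step by step (post-abort pool first):
  pool = (2, 2, 2)
  run W1 (needs (1, 2, 2), free (2, 2, 2)); after release of (1, 0, 0) the pool is (3, 2, 2)
  run W4 (needs (1, 2, 1), free (3, 2, 2)); after release of (0, 0, 1) the pool is (3, 2, 3)
  run W5 (needs (1, 0, 0), free (3, 2, 3)); after release of (1, 2, 1) the pool is (4, 4, 4)
  run W8 (needs (1, 3, 4), free (4, 4, 4)); after release of (0, 3, 1) the pool is (4, 7, 5)


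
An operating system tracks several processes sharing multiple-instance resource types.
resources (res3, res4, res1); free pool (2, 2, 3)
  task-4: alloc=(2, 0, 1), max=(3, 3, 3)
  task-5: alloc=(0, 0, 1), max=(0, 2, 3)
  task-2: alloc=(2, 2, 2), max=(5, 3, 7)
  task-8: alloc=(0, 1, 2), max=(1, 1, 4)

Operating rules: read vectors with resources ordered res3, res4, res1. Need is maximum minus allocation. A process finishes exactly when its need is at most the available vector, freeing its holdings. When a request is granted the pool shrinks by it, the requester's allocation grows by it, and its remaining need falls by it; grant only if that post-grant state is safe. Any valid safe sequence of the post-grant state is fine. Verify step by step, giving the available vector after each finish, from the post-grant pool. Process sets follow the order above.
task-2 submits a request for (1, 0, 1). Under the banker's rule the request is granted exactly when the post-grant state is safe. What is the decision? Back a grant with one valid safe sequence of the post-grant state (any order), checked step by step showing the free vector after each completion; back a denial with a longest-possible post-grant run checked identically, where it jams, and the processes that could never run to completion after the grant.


GRANT: granting preserves safety; a valid post-grant sequence is task-8, task-4, task-2, task-5.
Key observation: after the grant the pool drops to (1, 2, 2), which still lets task-8 finish first and unwind the rest.
Check on the post-grant state, step by step:
  pool = (1, 2, 2)
  task-8: need (1, 0, 2) fits (1, 2, 2); releases (0, 1, 2), pool now (1, 3, 4)
  task-4: need (1, 3, 2) fits (1, 3, 4); releases (2, 0, 1), pool now (3, 3, 5)
  task-2: need (2, 1, 4) fits (3, 3, 5); releases (3, 2, 3), pool now (6, 5, 8)
  task-5: need (0, 2, 2) fits (6, 5, 8); releases (0, 0, 1), pool now (6, 5, 9)


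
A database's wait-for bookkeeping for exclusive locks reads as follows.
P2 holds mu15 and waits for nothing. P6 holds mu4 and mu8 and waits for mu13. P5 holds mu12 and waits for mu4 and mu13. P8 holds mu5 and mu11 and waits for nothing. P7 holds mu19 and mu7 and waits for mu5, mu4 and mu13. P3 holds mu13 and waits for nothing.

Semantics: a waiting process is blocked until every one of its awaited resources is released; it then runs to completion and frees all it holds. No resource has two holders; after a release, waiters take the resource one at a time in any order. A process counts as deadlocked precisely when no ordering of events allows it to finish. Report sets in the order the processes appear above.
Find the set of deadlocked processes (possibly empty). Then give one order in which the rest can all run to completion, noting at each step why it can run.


No process is deadlocked.
Key observation: all waits point, directly or indirectly, at processes that can finish, so nothing is permanently blocked.
The rest can finish in the order P2, P3, P6, P8, P5, P7.
Verifying each step:
  P2 waits on nothing -> runs at once and releases mu15
  P3 waits on nothing -> runs at once and releases mu13
  P6 waits on mu13 — all released -> runs and releases mu4 and mu8
  P8 waits on nothing -> runs at once and releases mu5 and mu11
  P5 waits on mu4 and mu13 — all released -> runs and releases mu12
  P7 waits on mu5, mu4 and mu13 — all released -> runs and releases mu19 and mu7


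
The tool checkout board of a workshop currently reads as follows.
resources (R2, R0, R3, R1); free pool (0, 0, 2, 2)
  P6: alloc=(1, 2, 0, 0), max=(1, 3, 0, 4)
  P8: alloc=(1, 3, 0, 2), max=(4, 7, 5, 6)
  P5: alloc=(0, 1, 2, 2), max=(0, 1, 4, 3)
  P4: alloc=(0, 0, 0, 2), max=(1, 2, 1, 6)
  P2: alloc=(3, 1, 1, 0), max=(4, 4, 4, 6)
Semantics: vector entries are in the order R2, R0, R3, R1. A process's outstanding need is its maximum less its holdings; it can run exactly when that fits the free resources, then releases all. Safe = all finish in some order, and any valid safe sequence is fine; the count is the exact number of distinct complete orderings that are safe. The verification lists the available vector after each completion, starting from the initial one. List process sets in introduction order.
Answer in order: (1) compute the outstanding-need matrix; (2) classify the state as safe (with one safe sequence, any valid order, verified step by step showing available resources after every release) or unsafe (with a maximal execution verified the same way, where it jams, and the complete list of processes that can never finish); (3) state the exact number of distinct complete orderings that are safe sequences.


(1) Need matrix, components ordered R2, R0, R3, R1:
  P6: (0, 1, 0, 4)
  P8: (3, 4, 5, 4)
  P5: (0, 0, 2, 1)
  P4: (1, 2, 1, 4)
  P2: (1, 3, 3, 6)
(2) SAFE. One safe sequence: P5, P6, P4, P2, P8.
Key observation: P5 marks the first exact bind of the order: its need (0, 0, 2, 1) fits the free (0, 0, 2, 2) with zero slack on a requested resource.
Step-by-step check:
  pool = (0, 0, 2, 2)
  P5: need (0, 0, 2, 1) fits (0, 0, 2, 2); releases (0, 1, 2, 2), pool now (0, 1, 4, 4)
  P6: need (0, 1, 0, 4) fits (0, 1, 4, 4); releases (1, 2, 0, 0), pool now (1, 3, 4, 4)
  P4: need (1, 2, 1, 4) fits (1, 3, 4, 4); releases (0, 0, 0, 2), pool now (1, 3, 4, 6)
  P2: need (1, 3, 3, 6) fits (1, 3, 4, 6); releases (3, 1, 1, 0), pool now (4, 4, 5, 6)
  P8: need (3, 4, 5, 4) fits (4, 4, 5, 6); releases (1, 3, 0, 2), pool now (5, 7, 5, 8)
(3) Precisely 1 of the possible complete orderings is a safe sequence.


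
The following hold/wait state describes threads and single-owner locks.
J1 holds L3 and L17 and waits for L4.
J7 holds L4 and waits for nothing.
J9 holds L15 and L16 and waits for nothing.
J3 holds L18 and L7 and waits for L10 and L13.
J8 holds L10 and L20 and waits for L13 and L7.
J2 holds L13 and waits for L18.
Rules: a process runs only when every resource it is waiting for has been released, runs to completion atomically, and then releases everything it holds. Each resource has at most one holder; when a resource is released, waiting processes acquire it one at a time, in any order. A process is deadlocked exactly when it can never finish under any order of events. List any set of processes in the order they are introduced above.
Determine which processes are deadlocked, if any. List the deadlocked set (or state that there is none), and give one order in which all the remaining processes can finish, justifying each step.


Deadlocked set: J3, J8 and J2.
Key observation: the knot is the closed ring of waits J3 -> J8 -> J3; J2 is caught in further circular waits.
A valid finishing order for the others: J7, J1, J9.
Step-by-step check:
  J7: no waits; runs immediately, freeing L4
  J1 waits on L4 — all released -> runs and releases L3 and L17
  J9: no waits; runs immediately, freeing L15 and L16


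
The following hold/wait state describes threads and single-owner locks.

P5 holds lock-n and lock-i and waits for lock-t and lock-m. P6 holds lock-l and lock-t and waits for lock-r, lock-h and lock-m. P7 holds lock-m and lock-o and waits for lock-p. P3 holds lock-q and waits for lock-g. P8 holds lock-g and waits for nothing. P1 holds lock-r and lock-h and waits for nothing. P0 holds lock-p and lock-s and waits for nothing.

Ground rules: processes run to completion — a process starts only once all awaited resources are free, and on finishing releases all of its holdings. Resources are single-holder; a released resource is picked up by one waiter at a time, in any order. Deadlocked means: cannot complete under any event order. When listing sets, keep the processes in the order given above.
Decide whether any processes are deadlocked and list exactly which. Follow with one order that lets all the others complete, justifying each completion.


No process is deadlocked.
Key observation: all waits point, directly or indirectly, at processes that can finish, so nothing is permanently blocked.
One completion order for the rest: P0, P7, P8, P3, P1, P6, P5.
Verifying each step:
  P0 waits on nothing -> runs at once and releases lock-p and lock-s
  P7: everything it awaited (lock-p) is free; runs, freeing lock-m and lock-o
  P8 waits on nothing -> runs at once and releases lock-g
  P3: everything it awaited (lock-g) is free; runs, freeing lock-q
  P1 waits on nothing -> runs at once and releases lock-r and lock-h
  P6: everything it awaited (lock-r, lock-h and lock-m) is free; runs, freeing lock-l and lock-t
  P5: everything it awaited (lock-t and lock-m) is free; runs, freeing lock-n and lock-i


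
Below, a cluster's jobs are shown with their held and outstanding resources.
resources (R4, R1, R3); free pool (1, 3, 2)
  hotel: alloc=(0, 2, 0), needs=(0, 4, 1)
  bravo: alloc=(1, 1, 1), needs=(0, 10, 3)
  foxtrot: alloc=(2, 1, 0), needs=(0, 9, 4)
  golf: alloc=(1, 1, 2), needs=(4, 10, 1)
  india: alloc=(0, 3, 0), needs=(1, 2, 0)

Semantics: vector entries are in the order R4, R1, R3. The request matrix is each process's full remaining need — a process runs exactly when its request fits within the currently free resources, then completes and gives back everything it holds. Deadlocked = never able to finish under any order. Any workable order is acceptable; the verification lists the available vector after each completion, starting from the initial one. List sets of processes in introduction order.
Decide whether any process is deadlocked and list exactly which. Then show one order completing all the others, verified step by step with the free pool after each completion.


The deadlocked set is bravo, foxtrot and golf.
Key observation: even finishing india, hotel leaves just (1, 8, 2) free — too little R1 for any of the remaining processes.
A valid finishing order for the others: india, hotel. Check, step by step:
  pool = (1, 3, 2)
  india: need (1, 2, 0) fits (1, 3, 2); releases (0, 3, 0), pool now (1, 6, 2)
  hotel: need (0, 4, 1) fits (1, 6, 2); releases (0, 2, 0), pool now (1, 8, 2)
None of the blocked processes ever fits:
  blocked: bravo wants (0, 10, 3), pool (1, 8, 2) — not enough R1 and R3
  blocked: foxtrot wants (0, 9, 4), pool (1, 8, 2) — not enough R1 and R3
  blocked: golf wants (4, 10, 1), pool (1, 8, 2) — not enough R4 and R1


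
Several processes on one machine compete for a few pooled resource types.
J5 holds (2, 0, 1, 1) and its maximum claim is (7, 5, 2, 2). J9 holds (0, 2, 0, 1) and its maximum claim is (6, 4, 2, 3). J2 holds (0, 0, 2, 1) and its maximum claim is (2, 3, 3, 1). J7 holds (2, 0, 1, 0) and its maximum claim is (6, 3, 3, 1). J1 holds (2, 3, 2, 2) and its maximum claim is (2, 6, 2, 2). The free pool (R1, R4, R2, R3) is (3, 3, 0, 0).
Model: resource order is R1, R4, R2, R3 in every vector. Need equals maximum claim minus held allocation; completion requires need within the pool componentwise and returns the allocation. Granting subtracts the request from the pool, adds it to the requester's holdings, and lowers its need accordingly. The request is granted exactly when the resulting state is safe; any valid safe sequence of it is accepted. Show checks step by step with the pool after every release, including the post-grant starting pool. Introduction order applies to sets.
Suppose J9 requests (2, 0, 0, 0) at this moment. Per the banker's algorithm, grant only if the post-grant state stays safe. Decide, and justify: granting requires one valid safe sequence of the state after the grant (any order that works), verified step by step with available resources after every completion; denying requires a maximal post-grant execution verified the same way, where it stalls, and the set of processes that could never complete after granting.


DENY — the pretend-granted state is unsafe.
Key observation: after J1, J2 complete, (3, 6, 4, 3) is the best the pool ever gets, yet each leftover process wants more R1.
Pretend the grant happened; the run J1, J2 goes as far as possible. Check, step by step:
  pool = (1, 3, 0, 0)
  J1: need (0, 3, 0, 0) fits (1, 3, 0, 0); releases (2, 3, 2, 2), pool now (3, 6, 2, 2)
  J2: need (2, 3, 1, 0) fits (3, 6, 2, 2); releases (0, 0, 2, 1), pool now (3, 6, 4, 3)
  J5 still needs (5, 5, 1, 1) but only (3, 6, 4, 3) is free — short on R1
  J9 still needs (4, 2, 2, 2) but only (3, 6, 4, 3) is free — short on R1
  J7 still needs (4, 3, 2, 1) but only (3, 6, 4, 3) is free — short on R1
Processes that could never finish after the grant: J5, J9 and J7.


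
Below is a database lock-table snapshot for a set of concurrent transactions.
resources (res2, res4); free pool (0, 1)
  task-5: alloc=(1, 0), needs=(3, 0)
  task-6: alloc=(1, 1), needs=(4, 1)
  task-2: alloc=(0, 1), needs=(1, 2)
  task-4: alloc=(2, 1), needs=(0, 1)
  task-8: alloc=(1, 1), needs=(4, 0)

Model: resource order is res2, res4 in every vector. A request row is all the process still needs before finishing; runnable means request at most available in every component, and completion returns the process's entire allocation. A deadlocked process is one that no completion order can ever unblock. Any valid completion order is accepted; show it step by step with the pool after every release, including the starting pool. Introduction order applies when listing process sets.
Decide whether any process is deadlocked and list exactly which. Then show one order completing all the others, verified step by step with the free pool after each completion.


The deadlocked set is task-5, task-6 and task-8.
Key observation: even finishing task-4, task-2 leaves just (2, 3) free — too little res2 for any of the remaining processes.
One completion order for the rest: task-4, task-2. Walking it through:
  pool = (0, 1)
  task-4: need (0, 1) fits (0, 1); releases (2, 1), pool now (2, 2)
  task-2: need (1, 2) fits (2, 2); releases (0, 1), pool now (2, 3)
None of the blocked processes ever fits:
  blocked: task-5 wants (3, 0), pool (2, 3) — not enough res2
  blocked: task-6 wants (4, 1), pool (2, 3) — not enough res2
  blocked: task-8 wants (4, 0), pool (2, 3) — not enough res2


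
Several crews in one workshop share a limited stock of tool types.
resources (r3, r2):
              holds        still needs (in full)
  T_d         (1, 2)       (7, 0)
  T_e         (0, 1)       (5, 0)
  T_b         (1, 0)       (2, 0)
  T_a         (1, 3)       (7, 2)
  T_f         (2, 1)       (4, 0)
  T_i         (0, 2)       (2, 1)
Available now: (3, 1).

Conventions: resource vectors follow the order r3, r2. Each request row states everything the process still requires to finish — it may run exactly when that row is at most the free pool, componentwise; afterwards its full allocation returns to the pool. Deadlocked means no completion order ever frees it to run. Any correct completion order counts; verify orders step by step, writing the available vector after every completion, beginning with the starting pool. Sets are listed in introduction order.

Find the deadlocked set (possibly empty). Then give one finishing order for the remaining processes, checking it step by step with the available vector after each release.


Deadlocked set: T_d and T_a.
Key observation: the pool after T_b, T_f, T_e, T_i is (6, 5); every surviving request exceeds it in r3, so progress ends there.
The rest can finish in the order T_b, T_f, T_e, T_i. Step-by-step check:
  pool = (3, 1)
  T_b needs (2, 0) <= (3, 1) -> finishes; pool += (1, 0) = (4, 1)
  T_f needs (4, 0) <= (4, 1) -> finishes; pool += (2, 1) = (6, 2)
  T_e needs (5, 0) <= (6, 2) -> finishes; pool += (0, 1) = (6, 3)
  T_i needs (2, 1) <= (6, 3) -> finishes; pool += (0, 2) = (6, 5)
The blocked processes can never fit:
  T_d cannot run: need (7, 0) vs free (6, 5) (insufficient r3)
  T_a cannot run: need (7, 2) vs free (6, 5) (insufficient r3)


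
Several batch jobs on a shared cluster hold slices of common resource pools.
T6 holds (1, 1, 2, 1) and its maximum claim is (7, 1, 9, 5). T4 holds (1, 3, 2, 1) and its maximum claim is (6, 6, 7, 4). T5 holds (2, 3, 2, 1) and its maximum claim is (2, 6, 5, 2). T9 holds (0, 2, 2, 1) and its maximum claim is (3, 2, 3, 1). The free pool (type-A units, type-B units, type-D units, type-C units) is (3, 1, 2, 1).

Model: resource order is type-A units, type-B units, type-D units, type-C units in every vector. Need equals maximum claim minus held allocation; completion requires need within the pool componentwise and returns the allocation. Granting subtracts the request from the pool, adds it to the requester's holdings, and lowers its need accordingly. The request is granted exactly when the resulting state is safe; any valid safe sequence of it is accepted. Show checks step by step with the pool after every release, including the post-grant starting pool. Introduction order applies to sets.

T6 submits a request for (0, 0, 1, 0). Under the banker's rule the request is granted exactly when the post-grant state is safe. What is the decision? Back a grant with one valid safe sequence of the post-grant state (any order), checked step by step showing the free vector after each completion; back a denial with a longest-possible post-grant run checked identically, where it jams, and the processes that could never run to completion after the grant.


GRANT: granting preserves safety; a valid post-grant sequence is T9, T5, T4, T6.
Key observation: post-grant, (3, 1, 1, 1) remains, and an order beginning with T9 completes everyone.
Step-by-step check of the post-grant state:
  pool = (3, 1, 1, 1)
  T9 needs (3, 0, 1, 0) <= (3, 1, 1, 1) -> finishes; pool += (0, 2, 2, 1) = (3, 3, 3, 2)
  T5 needs (0, 3, 3, 1) <= (3, 3, 3, 2) -> finishes; pool += (2, 3, 2, 1) = (5, 6, 5, 3)
  T4 needs (5, 3, 5, 3) <= (5, 6, 5, 3) -> finishes; pool += (1, 3, 2, 1) = (6, 9, 7, 4)
  T6 needs (6, 0, 6, 4) <= (6, 9, 7, 4) -> finishes; pool += (1, 1, 3, 1) = (7, 10, 10, 5)


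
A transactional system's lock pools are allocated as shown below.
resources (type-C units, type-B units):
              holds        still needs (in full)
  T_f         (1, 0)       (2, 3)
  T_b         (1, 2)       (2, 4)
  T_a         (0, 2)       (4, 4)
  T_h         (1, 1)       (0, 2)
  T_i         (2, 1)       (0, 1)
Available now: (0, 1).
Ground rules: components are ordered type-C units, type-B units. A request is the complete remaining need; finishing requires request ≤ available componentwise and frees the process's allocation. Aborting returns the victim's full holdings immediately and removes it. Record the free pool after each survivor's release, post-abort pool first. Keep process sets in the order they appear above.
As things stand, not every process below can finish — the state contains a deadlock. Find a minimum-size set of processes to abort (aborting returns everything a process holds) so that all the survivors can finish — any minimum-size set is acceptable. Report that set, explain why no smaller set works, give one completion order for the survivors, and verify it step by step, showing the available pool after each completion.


Abort T_b.
Key observation: the deadlocked T_a becomes finishable only because T_b released (1, 2); it completes at step 4 below.
No smaller set exists: with zero aborts the deadlock remains.
One survivor order: T_i, T_f, T_h, T_a. Verifying each step (post-abort pool first):
  pool = (1, 3)
  T_i: need (0, 1) fits (1, 3); releases (2, 1), pool now (3, 4)
  T_f: need (2, 3) fits (3, 4); releases (1, 0), pool now (4, 4)
  T_h: need (0, 2) fits (4, 4); releases (1, 1), pool now (5, 5)
  T_a: need (4, 4) fits (5, 5); releases (0, 2), pool now (5, 7)


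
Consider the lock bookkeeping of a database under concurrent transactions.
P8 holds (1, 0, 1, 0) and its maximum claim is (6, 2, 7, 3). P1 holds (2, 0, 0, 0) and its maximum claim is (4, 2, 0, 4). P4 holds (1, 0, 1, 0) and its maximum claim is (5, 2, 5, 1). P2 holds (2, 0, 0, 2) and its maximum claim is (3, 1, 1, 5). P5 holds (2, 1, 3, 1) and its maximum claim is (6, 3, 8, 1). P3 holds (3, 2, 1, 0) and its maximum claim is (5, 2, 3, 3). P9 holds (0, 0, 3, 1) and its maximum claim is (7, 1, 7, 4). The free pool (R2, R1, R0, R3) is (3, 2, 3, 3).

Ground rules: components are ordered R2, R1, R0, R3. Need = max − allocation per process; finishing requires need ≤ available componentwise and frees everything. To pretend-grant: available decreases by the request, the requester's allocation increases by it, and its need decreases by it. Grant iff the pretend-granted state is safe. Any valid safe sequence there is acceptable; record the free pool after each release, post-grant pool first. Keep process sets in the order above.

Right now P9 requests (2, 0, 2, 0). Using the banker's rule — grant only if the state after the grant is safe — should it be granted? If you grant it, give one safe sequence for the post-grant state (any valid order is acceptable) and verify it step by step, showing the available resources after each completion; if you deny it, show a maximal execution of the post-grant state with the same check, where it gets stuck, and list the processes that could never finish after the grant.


DENY. Granting would leave the state unsafe.
Key observation: the wall is R0: completing P2, P1 brings the pool only to (5, 2, 1, 5), and all the rest need more.
Pretend the grant happened; the run P2, P1 goes as far as possible. Check, step by step:
  pool = (1, 2, 1, 3)
  P2: need (1, 1, 1, 3) fits (1, 2, 1, 3); releases (2, 0, 0, 2), pool now (3, 2, 1, 5)
  P1: need (2, 2, 0, 4) fits (3, 2, 1, 5); releases (2, 0, 0, 0), pool now (5, 2, 1, 5)
  P8 cannot run: need (5, 2, 6, 3) vs free (5, 2, 1, 5) (insufficient R0)
  P4 cannot run: need (4, 2, 4, 1) vs free (5, 2, 1, 5) (insufficient R0)
  P5 cannot run: need (4, 2, 5, 0) vs free (5, 2, 1, 5) (insufficient R0)
  P3 cannot run: need (2, 0, 2, 3) vs free (5, 2, 1, 5) (insufficient R0)
  P9 cannot run: need (5, 1, 2, 3) vs free (5, 2, 1, 5) (insufficient R0)
Post-grant, the permanently blocked set is P8, P4, P5, P3 and P9.


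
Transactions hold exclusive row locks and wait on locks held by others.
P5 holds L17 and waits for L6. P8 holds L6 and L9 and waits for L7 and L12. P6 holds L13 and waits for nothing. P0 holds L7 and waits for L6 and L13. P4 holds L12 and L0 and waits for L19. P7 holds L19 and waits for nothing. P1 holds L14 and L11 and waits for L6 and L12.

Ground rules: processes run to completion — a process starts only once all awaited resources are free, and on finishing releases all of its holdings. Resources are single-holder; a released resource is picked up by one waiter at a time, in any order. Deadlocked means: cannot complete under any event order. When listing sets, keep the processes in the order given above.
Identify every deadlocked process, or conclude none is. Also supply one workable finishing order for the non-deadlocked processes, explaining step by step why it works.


Deadlocked: P5, P8, P0 and P1.
Key observation: the loop P8 -> P0 -> P8 blocks itself forever; P5 and P1 wait into the deadlock from upstream.
A valid finishing order for the others: P6, P7, P4.
Step-by-step check:
  P6: no waits; runs immediately, freeing L13
  P7: no waits; runs immediately, freeing L19
  run P4 (all its waits — L19 — are resolved); releases L12 and L0


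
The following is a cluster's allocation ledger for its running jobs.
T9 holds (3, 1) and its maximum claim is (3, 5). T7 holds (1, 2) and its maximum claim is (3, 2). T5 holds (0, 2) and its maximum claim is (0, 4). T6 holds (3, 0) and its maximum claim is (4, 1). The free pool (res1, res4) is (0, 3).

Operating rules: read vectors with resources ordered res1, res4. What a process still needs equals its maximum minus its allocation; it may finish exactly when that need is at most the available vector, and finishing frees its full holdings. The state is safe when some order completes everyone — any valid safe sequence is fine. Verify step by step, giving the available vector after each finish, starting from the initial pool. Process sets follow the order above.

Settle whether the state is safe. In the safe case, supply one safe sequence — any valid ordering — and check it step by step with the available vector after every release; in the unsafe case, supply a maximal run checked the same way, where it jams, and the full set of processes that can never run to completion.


SAFE, for example via the order T5, T9, T6, T7.
Key observation: no step in this order meets a requested resource exactly; the smallest headroom is 1, first reached at T5 (need (0, 2), pool (0, 3)).
Step-by-step check:
  pool = (0, 3)
  T5: need (0, 2) fits (0, 3); releases (0, 2), pool now (0, 5)
  T9: need (0, 4) fits (0, 5); releases (3, 1), pool now (3, 6)
  T6: need (1, 1) fits (3, 6); releases (3, 0), pool now (6, 6)
  T7: need (2, 0) fits (6, 6); releases (1, 2), pool now (7, 8)


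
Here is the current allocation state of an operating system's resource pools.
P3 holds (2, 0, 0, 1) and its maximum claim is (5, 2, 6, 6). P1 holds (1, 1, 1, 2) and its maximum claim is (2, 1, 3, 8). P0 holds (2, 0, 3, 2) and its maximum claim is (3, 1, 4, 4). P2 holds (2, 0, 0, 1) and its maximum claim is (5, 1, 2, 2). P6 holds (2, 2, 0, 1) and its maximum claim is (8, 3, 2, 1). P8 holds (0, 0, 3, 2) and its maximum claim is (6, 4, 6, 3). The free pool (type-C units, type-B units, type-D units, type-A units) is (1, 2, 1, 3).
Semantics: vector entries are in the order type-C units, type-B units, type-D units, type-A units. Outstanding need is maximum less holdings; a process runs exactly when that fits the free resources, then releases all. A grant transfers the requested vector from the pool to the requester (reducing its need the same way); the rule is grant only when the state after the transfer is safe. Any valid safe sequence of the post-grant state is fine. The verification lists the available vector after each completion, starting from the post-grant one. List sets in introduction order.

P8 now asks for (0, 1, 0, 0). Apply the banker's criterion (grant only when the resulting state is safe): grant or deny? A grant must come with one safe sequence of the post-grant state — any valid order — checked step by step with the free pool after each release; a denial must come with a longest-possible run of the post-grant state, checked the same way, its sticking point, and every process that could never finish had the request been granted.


GRANT. The post-grant state is safe; one safe sequence: P0, P2, P1, P6, P8, P3.
Key observation: with (1, 1, 1, 3) left after the transfer, P0 can run at once — the state stays safe.
Verifying the post-grant state step by step:
  pool = (1, 1, 1, 3)
  P0 needs (1, 1, 1, 2) <= (1, 1, 1, 3) -> finishes; pool += (2, 0, 3, 2) = (3, 1, 4, 5)
  P2 needs (3, 1, 2, 1) <= (3, 1, 4, 5) -> finishes; pool += (2, 0, 0, 1) = (5, 1, 4, 6)
  P1 needs (1, 0, 2, 6) <= (5, 1, 4, 6) -> finishes; pool += (1, 1, 1, 2) = (6, 2, 5, 8)
  P6 needs (6, 1, 2, 0) <= (6, 2, 5, 8) -> finishes; pool += (2, 2, 0, 1) = (8, 4, 5, 9)
  P8 needs (6, 3, 3, 1) <= (8, 4, 5, 9) -> finishes; pool += (0, 1, 3, 2) = (8, 5, 8, 11)
  P3 needs (3, 2, 6, 5) <= (8, 5, 8, 11) -> finishes; pool += (2, 0, 0, 1) = (10, 5, 8, 12)


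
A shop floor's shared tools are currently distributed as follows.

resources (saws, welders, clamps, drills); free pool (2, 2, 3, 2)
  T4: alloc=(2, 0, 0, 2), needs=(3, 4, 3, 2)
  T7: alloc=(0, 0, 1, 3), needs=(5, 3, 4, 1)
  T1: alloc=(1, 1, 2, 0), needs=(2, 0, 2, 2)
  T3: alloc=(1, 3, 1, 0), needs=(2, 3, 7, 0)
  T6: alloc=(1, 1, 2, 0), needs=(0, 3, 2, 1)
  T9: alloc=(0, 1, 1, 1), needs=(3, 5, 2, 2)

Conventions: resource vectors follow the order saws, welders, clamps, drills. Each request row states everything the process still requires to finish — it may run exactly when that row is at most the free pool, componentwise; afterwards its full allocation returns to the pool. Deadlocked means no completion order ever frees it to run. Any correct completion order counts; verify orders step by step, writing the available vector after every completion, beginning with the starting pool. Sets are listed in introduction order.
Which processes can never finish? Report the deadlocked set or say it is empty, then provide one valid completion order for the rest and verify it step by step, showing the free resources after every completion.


No process is deadlocked.
Key observation: T1 fits the free pool immediately, and its release cascades until everyone finishes.
The rest can finish in the order T1, T6, T4, T3, T9, T7. Walking it through:
  pool = (2, 2, 3, 2)
  T1: need (2, 0, 2, 2) fits (2, 2, 3, 2); releases (1, 1, 2, 0), pool now (3, 3, 5, 2)
  T6: need (0, 3, 2, 1) fits (3, 3, 5, 2); releases (1, 1, 2, 0), pool now (4, 4, 7, 2)
  T4: need (3, 4, 3, 2) fits (4, 4, 7, 2); releases (2, 0, 0, 2), pool now (6, 4, 7, 4)
  T3: need (2, 3, 7, 0) fits (6, 4, 7, 4); releases (1, 3, 1, 0), pool now (7, 7, 8, 4)
  T9: need (3, 5, 2, 2) fits (7, 7, 8, 4); releases (0, 1, 1, 1), pool now (7, 8, 9, 5)
  T7: need (5, 3, 4, 1) fits (7, 8, 9, 5); releases (0, 0, 1, 3), pool now (7, 8, 10, 8)


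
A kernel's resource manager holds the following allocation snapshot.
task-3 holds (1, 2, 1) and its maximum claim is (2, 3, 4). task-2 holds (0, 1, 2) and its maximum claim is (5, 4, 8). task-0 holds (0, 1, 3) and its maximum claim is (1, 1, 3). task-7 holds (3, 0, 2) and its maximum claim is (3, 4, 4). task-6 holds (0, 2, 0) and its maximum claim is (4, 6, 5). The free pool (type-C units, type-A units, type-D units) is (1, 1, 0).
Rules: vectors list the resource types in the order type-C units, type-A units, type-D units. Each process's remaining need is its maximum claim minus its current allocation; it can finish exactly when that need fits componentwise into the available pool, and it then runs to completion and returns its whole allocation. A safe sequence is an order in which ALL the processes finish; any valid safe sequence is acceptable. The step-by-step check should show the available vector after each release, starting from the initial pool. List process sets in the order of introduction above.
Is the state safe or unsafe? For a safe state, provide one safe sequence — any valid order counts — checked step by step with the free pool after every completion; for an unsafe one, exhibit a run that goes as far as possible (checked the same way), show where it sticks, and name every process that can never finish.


The state is SAFE; one workable sequence: task-0, task-3, task-7, task-6, task-2.
Key observation: reading the order forward, task-0 is the first process whose need (1, 0, 0) meets the free pool (1, 1, 0) exactly on a resource it requests.
Verifying each step:
  pool = (1, 1, 0)
  run task-0 (needs (1, 0, 0), free (1, 1, 0)); after release of (0, 1, 3) the pool is (1, 2, 3)
  run task-3 (needs (1, 1, 3), free (1, 2, 3)); after release of (1, 2, 1) the pool is (2, 4, 4)
  run task-7 (needs (0, 4, 2), free (2, 4, 4)); after release of (3, 0, 2) the pool is (5, 4, 6)
  run task-6 (needs (4, 4, 5), free (5, 4, 6)); after release of (0, 2, 0) the pool is (5, 6, 6)
  run task-2 (needs (5, 3, 6), free (5, 6, 6)); after release of (0, 1, 2) the pool is (5, 7, 8)


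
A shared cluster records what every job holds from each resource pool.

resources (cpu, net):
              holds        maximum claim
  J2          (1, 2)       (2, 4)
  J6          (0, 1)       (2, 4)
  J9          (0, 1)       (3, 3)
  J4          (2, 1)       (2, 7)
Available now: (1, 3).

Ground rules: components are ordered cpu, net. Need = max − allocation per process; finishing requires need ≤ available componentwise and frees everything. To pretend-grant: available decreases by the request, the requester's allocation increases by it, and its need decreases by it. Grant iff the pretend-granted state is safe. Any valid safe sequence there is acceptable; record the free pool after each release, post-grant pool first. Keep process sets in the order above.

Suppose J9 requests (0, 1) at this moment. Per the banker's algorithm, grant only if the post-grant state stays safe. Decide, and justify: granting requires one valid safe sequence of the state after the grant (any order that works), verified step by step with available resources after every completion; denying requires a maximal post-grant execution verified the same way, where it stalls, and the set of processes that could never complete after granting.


DENY: after the grant no complete ordering would exist.
Key observation: after J2, J6 the pool peaks at (2, 5), and each blocked process is short somewhere: J9 on cpu; J4 on net.
Pretend the grant happened; the run J2, J6 goes as far as possible. Check, step by step:
  pool = (1, 2)
  run J2 (needs (1, 2), free (1, 2)); after release of (1, 2) the pool is (2, 4)
  run J6 (needs (2, 3), free (2, 4)); after release of (0, 1) the pool is (2, 5)
  J9 still needs (3, 1) but only (2, 5) is free — short on cpu
  J4 still needs (0, 6) but only (2, 5) is free — short on net
Post-grant, the permanently blocked set is J9 and J4.


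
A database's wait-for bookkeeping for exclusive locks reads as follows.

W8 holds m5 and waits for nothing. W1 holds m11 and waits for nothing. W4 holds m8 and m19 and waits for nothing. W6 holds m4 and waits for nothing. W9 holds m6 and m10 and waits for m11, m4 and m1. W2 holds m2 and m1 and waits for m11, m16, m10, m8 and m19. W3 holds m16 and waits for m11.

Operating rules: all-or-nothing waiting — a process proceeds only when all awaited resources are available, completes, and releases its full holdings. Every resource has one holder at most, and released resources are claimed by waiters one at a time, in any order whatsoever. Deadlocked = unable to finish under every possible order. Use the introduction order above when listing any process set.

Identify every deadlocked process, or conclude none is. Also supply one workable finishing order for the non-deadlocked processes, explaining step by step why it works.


Deadlocked set: W9 and W2.
Key observation: the wait chain closes on itself along W9 -> W2 -> W9; no other process is dragged down with it.
The rest can finish in the order W1, W3, W8, W6, W4.
Step-by-step check:
  run W1 (it waits on nothing); releases m11
  run W3 (all its waits — m11 — are resolved); releases m16
  run W8 (it waits on nothing); releases m5
  run W6 (it waits on nothing); releases m4
  run W4 (it waits on nothing); releases m8 and m19


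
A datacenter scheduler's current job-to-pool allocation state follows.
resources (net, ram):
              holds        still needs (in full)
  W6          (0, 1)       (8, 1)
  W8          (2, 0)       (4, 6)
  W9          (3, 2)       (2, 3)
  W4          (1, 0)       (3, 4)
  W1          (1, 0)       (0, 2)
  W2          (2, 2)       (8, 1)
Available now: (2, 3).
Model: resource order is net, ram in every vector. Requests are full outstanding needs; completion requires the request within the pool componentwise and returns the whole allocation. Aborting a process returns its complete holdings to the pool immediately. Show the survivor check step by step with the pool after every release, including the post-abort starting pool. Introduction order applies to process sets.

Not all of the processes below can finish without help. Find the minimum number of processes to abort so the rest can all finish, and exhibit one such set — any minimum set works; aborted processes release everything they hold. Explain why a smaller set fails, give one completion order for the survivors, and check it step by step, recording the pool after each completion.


The answer: abort W6.
Key observation: the deadlocked W8 becomes finishable only because W6 released (0, 1); it completes at step 4 below.
No smaller set exists: with zero aborts the deadlock remains.
One survivor order: W9, W4, W1, W8, W2. Walking it through (post-abort pool first):
  pool = (2, 4)
  run W9 (needs (2, 3), free (2, 4)); after release of (3, 2) the pool is (5, 6)
  run W4 (needs (3, 4), free (5, 6)); after release of (1, 0) the pool is (6, 6)
  run W1 (needs (0, 2), free (6, 6)); after release of (1, 0) the pool is (7, 6)
  run W8 (needs (4, 6), free (7, 6)); after release of (2, 0) the pool is (9, 6)
  run W2 (needs (8, 1), free (9, 6)); after release of (2, 2) the pool is (11, 8)
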